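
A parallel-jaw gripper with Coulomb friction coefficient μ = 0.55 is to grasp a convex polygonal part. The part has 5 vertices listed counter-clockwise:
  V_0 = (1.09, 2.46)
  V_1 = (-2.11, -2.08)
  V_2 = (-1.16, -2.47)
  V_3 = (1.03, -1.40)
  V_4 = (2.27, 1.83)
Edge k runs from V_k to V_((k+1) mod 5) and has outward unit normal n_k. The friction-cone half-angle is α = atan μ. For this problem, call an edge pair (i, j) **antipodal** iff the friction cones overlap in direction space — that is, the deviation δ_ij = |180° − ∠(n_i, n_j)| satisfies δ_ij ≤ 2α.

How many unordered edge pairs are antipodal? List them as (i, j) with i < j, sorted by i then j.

α = atan 0.55 = 28.81°;  2α = 57.62°
n_0 = (-0.8174, +0.5761)
n_1 = (-0.3798, -0.9251)
n_2 = (+0.4390, -0.8985)
n_3 = (+0.9336, -0.3584)
n_4 = (+0.4710, +0.8821)
  (0,1): δ = 77.14°  ·
  (0,2): δ = 28.78°  ✓
  (0,3): δ = 14.18°  ✓
  (0,4): δ = 97.08°  ·
  (1,2): δ = 131.64°  ·
  (1,3): δ = 88.68°  ·
  (1,4): δ = 5.78°  ✓
  (2,3): δ = 137.04°  ·
  (2,4): δ = 54.14°  ✓
  (3,4): δ = 97.10°  ·
antipodal pairs: 4

count = 4; pairs: (0,2), (0,3), (1,4), (2,4)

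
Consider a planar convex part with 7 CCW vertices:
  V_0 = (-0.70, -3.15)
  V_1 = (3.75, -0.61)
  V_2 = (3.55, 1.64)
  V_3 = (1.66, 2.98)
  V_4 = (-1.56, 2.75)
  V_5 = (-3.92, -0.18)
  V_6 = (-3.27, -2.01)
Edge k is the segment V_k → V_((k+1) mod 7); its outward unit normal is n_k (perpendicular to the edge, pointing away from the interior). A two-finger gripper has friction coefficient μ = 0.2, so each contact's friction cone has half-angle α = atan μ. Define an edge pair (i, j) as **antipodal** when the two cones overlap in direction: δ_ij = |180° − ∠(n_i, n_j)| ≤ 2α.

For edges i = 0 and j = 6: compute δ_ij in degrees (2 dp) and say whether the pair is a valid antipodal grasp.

δ = 126.36°, invalid

α = atan 0.2 = 11.31°;  2α = 22.62°
edge 0: e_0 = (+4.45, +2.54);  n_0 = (+0.4957, -0.8685)
edge 6: e_6 = (+2.57, -1.14);  n_6 = (-0.4055, -0.9141)
∠(n_0, n_6) = 53.64°
δ = |180° − 53.64°| = 126.36°
126.36° > 2α = 22.62°  →  invalid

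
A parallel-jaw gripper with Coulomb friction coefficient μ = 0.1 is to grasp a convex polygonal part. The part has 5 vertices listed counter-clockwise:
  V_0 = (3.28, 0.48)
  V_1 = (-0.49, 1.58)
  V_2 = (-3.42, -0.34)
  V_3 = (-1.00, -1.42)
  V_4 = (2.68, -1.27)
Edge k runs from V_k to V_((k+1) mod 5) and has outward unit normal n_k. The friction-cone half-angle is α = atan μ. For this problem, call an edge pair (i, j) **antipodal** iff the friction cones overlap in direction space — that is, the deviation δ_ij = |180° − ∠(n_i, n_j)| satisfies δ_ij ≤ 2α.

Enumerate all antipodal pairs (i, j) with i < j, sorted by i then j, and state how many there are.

α = atan 0.1 = 5.71°;  2α = 11.42°
n_0 = (+0.2801, +0.9600)
n_1 = (-0.5481, +0.8364)
n_2 = (-0.4075, -0.9132)
n_3 = (+0.0407, -0.9992)
n_4 = (+0.9459, -0.3243)
  (0,1): δ = 130.50°  ·
  (0,2): δ = 7.78°  ✓
  (0,3): δ = 18.60°  ·
  (0,4): δ = 87.34°  ·
  (1,2): δ = 57.29°  ·
  (1,3): δ = 30.90°  ·
  (1,4): δ = 37.84°  ·
  (2,3): δ = 153.62°  ·
  (2,4): δ = 84.87°  ·
  (3,4): δ = 111.26°  ·
antipodal pairs: 1

count = 1; pairs: (0,2)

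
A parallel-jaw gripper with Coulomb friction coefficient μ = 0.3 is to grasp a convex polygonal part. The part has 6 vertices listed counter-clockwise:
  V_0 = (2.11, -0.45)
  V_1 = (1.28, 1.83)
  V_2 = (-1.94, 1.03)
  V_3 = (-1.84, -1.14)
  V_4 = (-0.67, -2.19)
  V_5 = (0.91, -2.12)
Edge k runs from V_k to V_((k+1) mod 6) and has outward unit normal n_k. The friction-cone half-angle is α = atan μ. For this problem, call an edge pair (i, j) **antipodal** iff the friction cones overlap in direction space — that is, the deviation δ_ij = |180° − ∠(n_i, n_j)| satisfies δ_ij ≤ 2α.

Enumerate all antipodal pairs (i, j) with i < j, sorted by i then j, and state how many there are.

α = atan 0.3 = 16.70°;  2α = 33.40°
n_0 = (+0.9397, +0.3421)
n_1 = (-0.2411, +0.9705)
n_2 = (-0.9989, -0.0460)
n_3 = (-0.6679, -0.7442)
n_4 = (+0.0443, -0.9990)
n_5 = (+0.8121, -0.5835)
  (0,1): δ = 96.05°  ·
  (0,2): δ = 17.36°  ✓
  (0,3): δ = 28.09°  ✓
  (0,4): δ = 72.53°  ·
  (0,5): δ = 124.30°  ·
  (1,2): δ = 101.31°  ·
  (1,3): δ = 55.86°  ·
  (1,4): δ = 11.42°  ✓
  (1,5): δ = 40.35°  ·
  (2,3): δ = 134.54°  ·
  (2,4): δ = 90.10°  ·
  (2,5): δ = 38.34°  ·
  (3,4): δ = 135.56°  ·
  (3,5): δ = 83.79°  ·
  (4,5): δ = 128.24°  ·
antipodal pairs: 3

count = 3; pairs: (0,2), (0,3), (1,4)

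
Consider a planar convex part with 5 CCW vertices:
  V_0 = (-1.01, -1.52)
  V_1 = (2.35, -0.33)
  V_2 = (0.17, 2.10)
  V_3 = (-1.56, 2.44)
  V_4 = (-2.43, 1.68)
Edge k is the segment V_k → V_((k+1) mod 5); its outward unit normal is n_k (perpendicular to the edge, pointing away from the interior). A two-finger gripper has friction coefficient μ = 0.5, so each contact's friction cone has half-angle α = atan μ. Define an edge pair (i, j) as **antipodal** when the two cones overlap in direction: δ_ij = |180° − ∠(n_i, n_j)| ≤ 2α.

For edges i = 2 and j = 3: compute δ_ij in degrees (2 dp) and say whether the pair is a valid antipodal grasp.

δ = 127.74°, invalid

α = atan 0.5 = 26.57°;  2α = 53.13°
edge 2: e_2 = (-1.73, +0.34);  n_2 = (+0.1928, +0.9812)
edge 3: e_3 = (-0.87, -0.76);  n_3 = (-0.6579, +0.7531)
∠(n_2, n_3) = 52.26°
δ = |180° − 52.26°| = 127.74°
127.74° > 2α = 53.13°  →  invalid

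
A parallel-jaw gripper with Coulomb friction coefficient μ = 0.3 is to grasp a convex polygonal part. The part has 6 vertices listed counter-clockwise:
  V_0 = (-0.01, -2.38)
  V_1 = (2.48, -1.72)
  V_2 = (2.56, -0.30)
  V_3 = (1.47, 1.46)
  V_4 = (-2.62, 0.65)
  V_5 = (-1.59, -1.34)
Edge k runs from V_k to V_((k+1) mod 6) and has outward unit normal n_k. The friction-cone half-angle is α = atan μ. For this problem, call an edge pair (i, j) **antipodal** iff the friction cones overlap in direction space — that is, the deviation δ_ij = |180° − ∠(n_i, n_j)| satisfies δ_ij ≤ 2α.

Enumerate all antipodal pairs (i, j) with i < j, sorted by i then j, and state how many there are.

count = 4; pairs: (0,3), (1,4), (2,4), (2,5)

α = atan 0.3 = 16.70°;  2α = 33.40°
n_0 = (+0.2562, -0.9666)
n_1 = (+0.9984, -0.0562)
n_2 = (+0.8502, +0.5265)
n_3 = (-0.1943, +0.9809)
n_4 = (-0.8881, -0.4597)
n_5 = (-0.5498, -0.8353)
  (0,1): δ = 108.07°  ·
  (0,2): δ = 73.07°  ·
  (0,3): δ = 3.64°  ✓
  (0,4): δ = 102.52°  ·
  (0,5): δ = 131.80°  ·
  (1,2): δ = 145.00°  ·
  (1,3): δ = 75.57°  ·
  (1,4): δ = 30.59°  ✓
  (1,5): δ = 59.87°  ·
  (2,3): δ = 110.57°  ·
  (2,4): δ = 4.41°  ✓
  (2,5): δ = 24.88°  ✓
  (3,4): δ = 73.84°  ·
  (3,5): δ = 44.56°  ·
  (4,5): δ = 150.72°  ·
antipodal pairs: 4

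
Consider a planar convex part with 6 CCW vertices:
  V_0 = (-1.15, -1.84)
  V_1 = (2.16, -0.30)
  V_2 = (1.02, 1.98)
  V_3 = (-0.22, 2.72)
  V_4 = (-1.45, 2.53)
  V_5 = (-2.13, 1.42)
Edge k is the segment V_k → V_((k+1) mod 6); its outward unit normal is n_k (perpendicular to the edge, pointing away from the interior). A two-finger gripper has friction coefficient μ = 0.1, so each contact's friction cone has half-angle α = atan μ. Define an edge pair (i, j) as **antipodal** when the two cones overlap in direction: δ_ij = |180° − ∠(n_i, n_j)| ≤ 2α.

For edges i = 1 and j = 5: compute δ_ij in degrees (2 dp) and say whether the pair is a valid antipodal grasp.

δ = 9.83°, valid

α = atan 0.1 = 5.71°;  2α = 11.42°
edge 1: e_1 = (-1.14, +2.28);  n_1 = (+0.8944, +0.4472)
edge 5: e_5 = (+0.98, -3.26);  n_5 = (-0.9577, -0.2879)
∠(n_1, n_5) = 170.17°
δ = |180° − 170.17°| = 9.83°
9.83° ≤ 2α = 11.42°  →  valid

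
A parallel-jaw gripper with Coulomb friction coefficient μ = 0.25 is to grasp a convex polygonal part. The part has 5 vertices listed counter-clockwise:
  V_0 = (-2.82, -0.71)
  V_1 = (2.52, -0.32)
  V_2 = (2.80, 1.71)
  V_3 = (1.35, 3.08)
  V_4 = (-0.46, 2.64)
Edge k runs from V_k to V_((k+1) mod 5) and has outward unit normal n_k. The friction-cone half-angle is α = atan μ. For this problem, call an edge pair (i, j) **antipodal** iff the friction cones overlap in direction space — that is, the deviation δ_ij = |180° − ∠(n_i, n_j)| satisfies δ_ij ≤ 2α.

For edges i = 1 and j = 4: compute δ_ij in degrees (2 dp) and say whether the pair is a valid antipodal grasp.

α = atan 0.25 = 14.04°;  2α = 28.07°
edge 1: e_1 = (+0.28, +2.03);  n_1 = (+0.9906, -0.1366)
edge 4: e_4 = (-2.36, -3.35);  n_4 = (-0.8175, +0.5759)
∠(n_1, n_4) = 152.69°
δ = |180° − 152.69°| = 27.31°
27.31° ≤ 2α = 28.07°  →  valid

δ = 27.31°, valid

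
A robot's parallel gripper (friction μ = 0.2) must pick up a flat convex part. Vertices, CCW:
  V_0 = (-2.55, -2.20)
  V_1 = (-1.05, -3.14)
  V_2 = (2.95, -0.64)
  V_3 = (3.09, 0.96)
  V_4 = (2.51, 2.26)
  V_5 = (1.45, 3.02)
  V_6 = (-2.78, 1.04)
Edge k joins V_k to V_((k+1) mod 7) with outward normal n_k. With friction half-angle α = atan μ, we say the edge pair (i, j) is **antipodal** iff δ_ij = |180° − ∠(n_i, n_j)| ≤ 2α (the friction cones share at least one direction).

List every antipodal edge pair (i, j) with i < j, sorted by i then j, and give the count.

count = 4; pairs: (0,4), (1,5), (2,6), (3,6)

α = atan 0.2 = 11.31°;  2α = 22.62°
n_0 = (-0.5310, -0.8474)
n_1 = (+0.5300, -0.8480)
n_2 = (+0.9962, -0.0872)
n_3 = (+0.9132, +0.4074)
n_4 = (+0.5827, +0.8127)
n_5 = (-0.4239, +0.9057)
n_6 = (-0.9975, -0.0708)
  (0,1): δ = 115.92°  ·
  (0,2): δ = 62.93°  ·
  (0,3): δ = 33.88°  ·
  (0,4): δ = 3.57°  ✓
  (0,5): δ = 57.16°  ·
  (0,6): δ = 126.13°  ·
  (1,2): δ = 127.01°  ·
  (1,3): δ = 97.96°  ·
  (1,4): δ = 67.65°  ·
  (1,5): δ = 6.92°  ✓
  (1,6): δ = 62.06°  ·
  (2,3): δ = 150.96°  ·
  (2,4): δ = 120.64°  ·
  (2,5): δ = 59.92°  ·
  (2,6): δ = 9.06°  ✓
  (3,4): δ = 149.68°  ·
  (3,5): δ = 88.96°  ·
  (3,6): δ = 19.98°  ✓
  (4,5): δ = 119.28°  ·
  (4,6): δ = 50.30°  ·
  (5,6): δ = 111.02°  ·
antipodal pairs: 4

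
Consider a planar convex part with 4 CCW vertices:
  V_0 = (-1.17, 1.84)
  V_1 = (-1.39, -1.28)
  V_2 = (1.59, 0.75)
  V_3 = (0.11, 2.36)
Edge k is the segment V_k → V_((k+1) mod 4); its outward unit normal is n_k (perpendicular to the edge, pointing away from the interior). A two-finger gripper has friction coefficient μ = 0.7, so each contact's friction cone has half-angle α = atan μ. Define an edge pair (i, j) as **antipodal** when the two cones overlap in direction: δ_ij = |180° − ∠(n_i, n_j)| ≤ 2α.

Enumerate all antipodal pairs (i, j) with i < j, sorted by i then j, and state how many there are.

α = atan 0.7 = 34.99°;  2α = 69.98°
n_0 = (-0.9975, +0.0703)
n_1 = (+0.5630, -0.8265)
n_2 = (+0.7362, +0.6768)
n_3 = (-0.3764, +0.9265)
  (0,1): δ = 51.70°  ✓
  (0,2): δ = 46.62°  ✓
  (0,3): δ = 116.14°  ·
  (1,2): δ = 81.67°  ·
  (1,3): δ = 12.15°  ✓
  (2,3): δ = 110.48°  ·
antipodal pairs: 3

count = 3; pairs: (0,1), (0,2), (1,3)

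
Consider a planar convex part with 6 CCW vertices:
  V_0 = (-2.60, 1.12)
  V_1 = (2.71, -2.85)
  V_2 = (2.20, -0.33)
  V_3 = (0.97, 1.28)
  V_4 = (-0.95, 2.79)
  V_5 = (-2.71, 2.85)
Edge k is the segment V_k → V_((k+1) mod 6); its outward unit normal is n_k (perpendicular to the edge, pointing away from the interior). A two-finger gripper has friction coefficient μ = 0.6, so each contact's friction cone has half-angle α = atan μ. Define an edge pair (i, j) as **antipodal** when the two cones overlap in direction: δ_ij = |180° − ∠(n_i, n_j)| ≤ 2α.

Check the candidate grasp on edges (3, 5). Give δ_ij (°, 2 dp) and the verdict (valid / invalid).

δ = 48.18°, valid

α = atan 0.6 = 30.96°;  2α = 61.93°
edge 3: e_3 = (-1.92, +1.51);  n_3 = (+0.6182, +0.7860)
edge 5: e_5 = (+0.11, -1.73);  n_5 = (-0.9980, -0.0635)
∠(n_3, n_5) = 131.82°
δ = |180° − 131.82°| = 48.18°
48.18° ≤ 2α = 61.93°  →  valid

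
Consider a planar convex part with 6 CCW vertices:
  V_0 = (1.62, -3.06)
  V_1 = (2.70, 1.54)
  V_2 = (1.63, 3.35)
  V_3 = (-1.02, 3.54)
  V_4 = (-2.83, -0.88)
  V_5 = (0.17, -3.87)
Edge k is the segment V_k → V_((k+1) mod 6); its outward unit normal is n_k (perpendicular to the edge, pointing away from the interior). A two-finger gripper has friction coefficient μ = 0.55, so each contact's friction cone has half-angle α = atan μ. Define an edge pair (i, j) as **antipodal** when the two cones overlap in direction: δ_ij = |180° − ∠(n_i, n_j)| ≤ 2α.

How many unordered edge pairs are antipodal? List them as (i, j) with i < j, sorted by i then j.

count = 6; pairs: (0,3), (1,3), (1,4), (2,4), (2,5), (3,5)

α = atan 0.55 = 28.81°;  2α = 57.62°
n_0 = (+0.9735, -0.2286)
n_1 = (+0.8608, +0.5089)
n_2 = (+0.0715, +0.9974)
n_3 = (-0.9254, +0.3790)
n_4 = (-0.7059, -0.7083)
n_5 = (+0.4877, -0.8730)
  (0,1): δ = 136.20°  ·
  (0,2): δ = 80.89°  ·
  (0,3): δ = 9.06°  ✓
  (0,4): δ = 58.31°  ·
  (0,5): δ = 132.40°  ·
  (1,2): δ = 124.69°  ·
  (1,3): δ = 52.86°  ✓
  (1,4): δ = 14.51°  ✓
  (1,5): δ = 88.60°  ·
  (2,3): δ = 108.17°  ·
  (2,4): δ = 40.80°  ✓
  (2,5): δ = 33.29°  ✓
  (3,4): δ = 112.64°  ·
  (3,5): δ = 38.54°  ✓
  (4,5): δ = 105.91°  ·
antipodal pairs: 6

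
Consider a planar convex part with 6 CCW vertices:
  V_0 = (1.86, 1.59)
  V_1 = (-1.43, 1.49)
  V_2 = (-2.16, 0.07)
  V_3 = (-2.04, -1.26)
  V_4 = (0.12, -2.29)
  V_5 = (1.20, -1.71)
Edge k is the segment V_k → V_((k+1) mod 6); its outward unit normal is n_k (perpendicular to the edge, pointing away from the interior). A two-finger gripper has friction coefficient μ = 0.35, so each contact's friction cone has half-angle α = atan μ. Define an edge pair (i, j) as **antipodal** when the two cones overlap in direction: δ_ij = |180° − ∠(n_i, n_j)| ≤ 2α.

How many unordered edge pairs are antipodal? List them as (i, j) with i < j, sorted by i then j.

α = atan 0.35 = 19.29°;  2α = 38.58°
n_0 = (-0.0304, +0.9995)
n_1 = (-0.8894, +0.4572)
n_2 = (-0.9960, -0.0899)
n_3 = (-0.4304, -0.9026)
n_4 = (+0.4731, -0.8810)
n_5 = (+0.9806, -0.1961)
  (0,1): δ = 118.95°  ·
  (0,2): δ = 86.59°  ·
  (0,3): δ = 27.24°  ✓
  (0,4): δ = 26.50°  ✓
  (0,5): δ = 76.95°  ·
  (1,2): δ = 147.64°  ·
  (1,3): δ = 88.29°  ·
  (1,4): δ = 34.56°  ✓
  (1,5): δ = 15.90°  ✓
  (2,3): δ = 120.65°  ·
  (2,4): δ = 66.92°  ·
  (2,5): δ = 16.47°  ✓
  (3,4): δ = 126.27°  ·
  (3,5): δ = 75.82°  ·
  (4,5): δ = 129.55°  ·
antipodal pairs: 5

count = 5; pairs: (0,3), (0,4), (1,4), (1,5), (2,5)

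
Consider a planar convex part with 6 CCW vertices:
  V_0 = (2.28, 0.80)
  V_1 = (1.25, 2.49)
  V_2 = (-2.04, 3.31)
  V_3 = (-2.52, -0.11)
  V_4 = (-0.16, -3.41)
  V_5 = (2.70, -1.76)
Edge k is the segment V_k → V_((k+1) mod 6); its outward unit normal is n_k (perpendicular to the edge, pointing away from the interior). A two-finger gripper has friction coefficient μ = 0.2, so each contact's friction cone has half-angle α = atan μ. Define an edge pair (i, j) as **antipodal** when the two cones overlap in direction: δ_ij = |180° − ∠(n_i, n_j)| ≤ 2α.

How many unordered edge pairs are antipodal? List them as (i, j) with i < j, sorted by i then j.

α = atan 0.2 = 11.31°;  2α = 22.62°
n_0 = (+0.8539, +0.5204)
n_1 = (+0.2418, +0.9703)
n_2 = (-0.9903, +0.1390)
n_3 = (-0.8134, -0.5817)
n_4 = (+0.4997, -0.8662)
n_5 = (+0.9868, +0.1619)
  (0,1): δ = 135.36°  ·
  (0,2): δ = 39.35°  ·
  (0,3): δ = 4.21°  ✓
  (0,4): δ = 88.62°  ·
  (0,5): δ = 157.96°  ·
  (1,2): δ = 83.99°  ·
  (1,3): δ = 40.43°  ·
  (1,4): δ = 43.98°  ·
  (1,5): δ = 113.31°  ·
  (2,3): δ = 136.44°  ·
  (2,4): δ = 52.03°  ·
  (2,5): δ = 17.31°  ✓
  (3,4): δ = 95.59°  ·
  (3,5): δ = 26.25°  ·
  (4,5): δ = 110.66°  ·
antipodal pairs: 2

count = 2; pairs: (0,3), (2,5)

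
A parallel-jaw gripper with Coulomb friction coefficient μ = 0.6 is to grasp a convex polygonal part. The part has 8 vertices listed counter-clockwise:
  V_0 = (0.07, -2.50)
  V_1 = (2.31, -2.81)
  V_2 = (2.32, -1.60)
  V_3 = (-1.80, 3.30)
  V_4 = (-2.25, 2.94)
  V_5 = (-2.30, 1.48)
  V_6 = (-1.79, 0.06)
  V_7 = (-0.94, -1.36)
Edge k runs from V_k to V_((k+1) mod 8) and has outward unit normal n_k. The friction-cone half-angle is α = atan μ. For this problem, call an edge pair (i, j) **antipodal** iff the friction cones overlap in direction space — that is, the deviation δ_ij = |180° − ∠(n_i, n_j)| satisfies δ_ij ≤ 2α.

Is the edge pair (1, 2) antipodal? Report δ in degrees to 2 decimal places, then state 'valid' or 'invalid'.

δ = 139.47°, invalid

α = atan 0.6 = 30.96°;  2α = 61.93°
edge 1: e_1 = (+0.01, +1.21);  n_1 = (+1.0000, -0.0083)
edge 2: e_2 = (-4.12, +4.90);  n_2 = (+0.7654, +0.6436)
∠(n_1, n_2) = 40.53°
δ = |180° − 40.53°| = 139.47°
139.47° > 2α = 61.93°  →  invalid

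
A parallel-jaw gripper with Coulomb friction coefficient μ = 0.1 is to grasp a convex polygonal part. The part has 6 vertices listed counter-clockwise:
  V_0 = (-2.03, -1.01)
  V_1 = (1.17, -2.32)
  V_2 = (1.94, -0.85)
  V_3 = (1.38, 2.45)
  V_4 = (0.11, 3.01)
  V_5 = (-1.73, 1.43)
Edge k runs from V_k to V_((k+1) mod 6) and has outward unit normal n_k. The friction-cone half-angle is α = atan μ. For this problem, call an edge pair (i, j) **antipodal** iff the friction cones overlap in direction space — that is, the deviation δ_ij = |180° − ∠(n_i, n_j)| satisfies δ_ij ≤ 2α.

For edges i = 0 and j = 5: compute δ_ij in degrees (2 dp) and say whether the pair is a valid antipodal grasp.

δ = 105.25°, invalid

α = atan 0.1 = 5.71°;  2α = 11.42°
edge 0: e_0 = (+3.20, -1.31);  n_0 = (-0.3789, -0.9255)
edge 5: e_5 = (-0.30, -2.44);  n_5 = (-0.9925, +0.1220)
∠(n_0, n_5) = 74.75°
δ = |180° − 74.75°| = 105.25°
105.25° > 2α = 11.42°  →  invalid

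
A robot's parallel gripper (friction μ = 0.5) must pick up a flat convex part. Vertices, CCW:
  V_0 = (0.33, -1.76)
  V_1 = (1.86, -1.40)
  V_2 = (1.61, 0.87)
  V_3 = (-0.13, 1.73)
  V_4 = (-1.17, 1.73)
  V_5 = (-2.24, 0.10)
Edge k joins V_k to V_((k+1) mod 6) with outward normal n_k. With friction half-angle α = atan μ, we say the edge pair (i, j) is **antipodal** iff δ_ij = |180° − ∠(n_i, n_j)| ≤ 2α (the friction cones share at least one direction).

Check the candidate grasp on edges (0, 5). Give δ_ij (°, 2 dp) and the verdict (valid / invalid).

α = atan 0.5 = 26.57°;  2α = 53.13°
edge 0: e_0 = (+1.53, +0.36);  n_0 = (+0.2290, -0.9734)
edge 5: e_5 = (+2.57, -1.86);  n_5 = (-0.5863, -0.8101)
∠(n_0, n_5) = 49.14°
δ = |180° − 49.14°| = 130.86°
130.86° > 2α = 53.13°  →  invalid

δ = 130.86°, invalid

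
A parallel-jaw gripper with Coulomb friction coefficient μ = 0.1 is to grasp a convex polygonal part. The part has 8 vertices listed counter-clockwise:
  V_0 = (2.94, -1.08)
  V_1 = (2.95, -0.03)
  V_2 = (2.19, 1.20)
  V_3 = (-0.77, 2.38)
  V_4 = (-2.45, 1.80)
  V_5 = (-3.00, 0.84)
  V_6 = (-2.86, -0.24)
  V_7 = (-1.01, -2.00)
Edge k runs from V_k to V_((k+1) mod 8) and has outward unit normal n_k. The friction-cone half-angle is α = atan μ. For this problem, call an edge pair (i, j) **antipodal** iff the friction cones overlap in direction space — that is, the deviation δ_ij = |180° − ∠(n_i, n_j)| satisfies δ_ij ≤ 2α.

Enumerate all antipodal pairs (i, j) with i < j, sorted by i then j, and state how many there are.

α = atan 0.1 = 5.71°;  2α = 11.42°
n_0 = (+1.0000, -0.0095)
n_1 = (+0.8507, +0.5256)
n_2 = (+0.3703, +0.9289)
n_3 = (-0.3263, +0.9453)
n_4 = (-0.8677, +0.4971)
n_5 = (-0.9917, -0.1286)
n_6 = (-0.6893, -0.7245)
n_7 = (+0.2268, -0.9739)
  (0,1): δ = 147.74°  ·
  (0,2): δ = 111.19°  ·
  (0,3): δ = 70.41°  ·
  (0,4): δ = 29.26°  ·
  (0,5): δ = 7.93°  ✓
  (0,6): δ = 46.97°  ·
  (0,7): δ = 103.66°  ·
  (1,2): δ = 143.45°  ·
  (1,3): δ = 102.66°  ·
  (1,4): δ = 61.52°  ·
  (1,5): δ = 24.33°  ·
  (1,6): δ = 14.72°  ·
  (1,7): δ = 71.40°  ·
  (2,3): δ = 139.22°  ·
  (2,4): δ = 98.07°  ·
  (2,5): δ = 60.88°  ·
  (2,6): δ = 21.84°  ·
  (2,7): δ = 34.85°  ·
  (3,4): δ = 138.86°  ·
  (3,5): δ = 101.66°  ·
  (3,6): δ = 62.62°  ·
  (3,7): δ = 5.94°  ✓
  (4,5): δ = 142.80°  ·
  (4,6): δ = 103.76°  ·
  (4,7): δ = 47.08°  ·
  (5,6): δ = 140.96°  ·
  (5,7): δ = 84.27°  ·
  (6,7): δ = 123.32°  ·
antipodal pairs: 2

count = 2; pairs: (0,5), (3,7)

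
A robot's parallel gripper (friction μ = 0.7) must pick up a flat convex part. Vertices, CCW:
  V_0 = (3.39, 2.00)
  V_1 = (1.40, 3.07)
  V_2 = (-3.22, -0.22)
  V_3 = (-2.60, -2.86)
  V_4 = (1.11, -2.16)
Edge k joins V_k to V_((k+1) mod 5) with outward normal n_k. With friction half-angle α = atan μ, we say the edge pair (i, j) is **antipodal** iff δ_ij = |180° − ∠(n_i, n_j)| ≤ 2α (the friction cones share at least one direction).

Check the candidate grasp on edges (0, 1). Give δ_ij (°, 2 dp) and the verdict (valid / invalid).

α = atan 0.7 = 34.99°;  2α = 69.98°
edge 0: e_0 = (-1.99, +1.07);  n_0 = (+0.4736, +0.8808)
edge 1: e_1 = (-4.62, -3.29);  n_1 = (-0.5801, +0.8146)
∠(n_0, n_1) = 63.72°
δ = |180° − 63.72°| = 116.28°
116.28° > 2α = 69.98°  →  invalid

δ = 116.28°, invalid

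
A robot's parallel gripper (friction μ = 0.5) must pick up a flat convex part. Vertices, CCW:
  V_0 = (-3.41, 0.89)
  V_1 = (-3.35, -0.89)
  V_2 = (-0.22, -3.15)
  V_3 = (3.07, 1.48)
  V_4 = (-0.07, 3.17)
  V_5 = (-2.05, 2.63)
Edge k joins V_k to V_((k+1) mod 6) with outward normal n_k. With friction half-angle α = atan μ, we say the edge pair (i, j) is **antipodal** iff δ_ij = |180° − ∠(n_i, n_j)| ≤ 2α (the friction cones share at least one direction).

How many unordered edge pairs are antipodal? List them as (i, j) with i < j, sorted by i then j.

count = 5; pairs: (0,2), (1,3), (1,4), (2,4), (2,5)

α = atan 0.5 = 26.57°;  2α = 53.13°
n_0 = (-0.9994, -0.0337)
n_1 = (-0.5854, -0.8107)
n_2 = (+0.8152, -0.5792)
n_3 = (+0.4739, +0.8806)
n_4 = (-0.2631, +0.9648)
n_5 = (-0.7879, +0.6158)
  (0,1): δ = 127.76°  ·
  (0,2): δ = 37.33°  ✓
  (0,3): δ = 59.78°  ·
  (0,4): δ = 103.32°  ·
  (0,5): δ = 140.06°  ·
  (1,2): δ = 89.57°  ·
  (1,3): δ = 7.54°  ✓
  (1,4): δ = 51.09°  ✓
  (1,5): δ = 87.82°  ·
  (2,3): δ = 82.89°  ·
  (2,4): δ = 39.35°  ✓
  (2,5): δ = 2.61°  ✓
  (3,4): δ = 136.46°  ·
  (3,5): δ = 99.72°  ·
  (4,5): δ = 143.27°  ·
antipodal pairs: 5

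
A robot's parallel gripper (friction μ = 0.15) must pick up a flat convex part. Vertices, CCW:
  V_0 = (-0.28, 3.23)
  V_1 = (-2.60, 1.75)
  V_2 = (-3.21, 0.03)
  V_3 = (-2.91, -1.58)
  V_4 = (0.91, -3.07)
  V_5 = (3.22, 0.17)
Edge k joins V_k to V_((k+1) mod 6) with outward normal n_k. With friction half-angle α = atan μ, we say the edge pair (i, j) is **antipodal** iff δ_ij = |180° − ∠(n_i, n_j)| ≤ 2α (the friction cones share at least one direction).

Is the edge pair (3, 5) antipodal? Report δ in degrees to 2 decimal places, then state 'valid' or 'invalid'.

δ = 19.85°, invalid

α = atan 0.15 = 8.53°;  2α = 17.06°
edge 3: e_3 = (+3.82, -1.49);  n_3 = (-0.3634, -0.9316)
edge 5: e_5 = (-3.50, +3.06);  n_5 = (+0.6582, +0.7528)
∠(n_3, n_5) = 160.15°
δ = |180° − 160.15°| = 19.85°
19.85° > 2α = 17.06°  →  invalid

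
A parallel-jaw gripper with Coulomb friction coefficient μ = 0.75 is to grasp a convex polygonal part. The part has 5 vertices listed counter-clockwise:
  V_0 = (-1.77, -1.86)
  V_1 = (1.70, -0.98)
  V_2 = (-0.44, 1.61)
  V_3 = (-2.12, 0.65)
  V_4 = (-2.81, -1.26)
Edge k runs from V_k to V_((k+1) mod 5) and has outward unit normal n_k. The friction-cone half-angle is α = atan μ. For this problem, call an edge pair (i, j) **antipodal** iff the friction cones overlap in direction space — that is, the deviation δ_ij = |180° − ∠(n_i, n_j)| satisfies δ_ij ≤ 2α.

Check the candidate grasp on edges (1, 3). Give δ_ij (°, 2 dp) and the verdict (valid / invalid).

δ = 59.43°, valid

α = atan 0.75 = 36.87°;  2α = 73.74°
edge 1: e_1 = (-2.14, +2.59);  n_1 = (+0.7709, +0.6370)
edge 3: e_3 = (-0.69, -1.91);  n_3 = (-0.9405, +0.3398)
∠(n_1, n_3) = 120.57°
δ = |180° − 120.57°| = 59.43°
59.43° ≤ 2α = 73.74°  →  valid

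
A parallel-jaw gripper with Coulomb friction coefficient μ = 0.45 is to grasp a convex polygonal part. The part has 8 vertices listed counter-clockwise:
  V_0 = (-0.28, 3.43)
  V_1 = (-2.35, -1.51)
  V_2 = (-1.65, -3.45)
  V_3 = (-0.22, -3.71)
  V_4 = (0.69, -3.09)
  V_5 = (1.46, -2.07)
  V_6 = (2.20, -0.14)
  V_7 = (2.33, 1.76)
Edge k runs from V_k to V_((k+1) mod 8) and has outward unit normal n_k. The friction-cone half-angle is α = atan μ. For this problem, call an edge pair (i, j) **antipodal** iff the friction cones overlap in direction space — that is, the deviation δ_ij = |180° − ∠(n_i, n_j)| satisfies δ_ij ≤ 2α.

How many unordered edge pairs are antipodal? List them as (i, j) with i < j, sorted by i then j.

α = atan 0.45 = 24.23°;  2α = 48.46°
n_0 = (-0.9223, +0.3865)
n_1 = (-0.9406, -0.3394)
n_2 = (-0.1789, -0.9839)
n_3 = (+0.5631, -0.8264)
n_4 = (+0.7981, -0.6025)
n_5 = (+0.9337, -0.3580)
n_6 = (+0.9977, -0.0683)
n_7 = (+0.5390, +0.8423)
  (0,1): δ = 137.42°  ·
  (0,2): δ = 77.57°  ·
  (0,3): δ = 33.00°  ✓
  (0,4): δ = 14.31°  ✓
  (0,5): δ = 1.76°  ✓
  (0,6): δ = 18.82°  ✓
  (0,7): δ = 80.12°  ·
  (1,2): δ = 120.15°  ·
  (1,3): δ = 75.57°  ·
  (1,4): δ = 56.89°  ·
  (1,5): δ = 40.82°  ✓
  (1,6): δ = 23.75°  ✓
  (1,7): δ = 37.55°  ✓
  (2,3): δ = 135.43°  ·
  (2,4): δ = 116.74°  ·
  (2,5): δ = 100.67°  ·
  (2,6): δ = 83.61°  ·
  (2,7): δ = 22.31°  ✓
  (3,4): δ = 161.32°  ·
  (3,5): δ = 145.25°  ·
  (3,6): δ = 128.18°  ·
  (3,7): δ = 66.88°  ·
  (4,5): δ = 163.93°  ·
  (4,6): δ = 146.86°  ·
  (4,7): δ = 85.56°  ·
  (5,6): δ = 162.94°  ·
  (5,7): δ = 101.64°  ·
  (6,7): δ = 118.70°  ·
antipodal pairs: 8

count = 8; pairs: (0,3), (0,4), (0,5), (0,6), (1,5), (1,6), (1,7), (2,7)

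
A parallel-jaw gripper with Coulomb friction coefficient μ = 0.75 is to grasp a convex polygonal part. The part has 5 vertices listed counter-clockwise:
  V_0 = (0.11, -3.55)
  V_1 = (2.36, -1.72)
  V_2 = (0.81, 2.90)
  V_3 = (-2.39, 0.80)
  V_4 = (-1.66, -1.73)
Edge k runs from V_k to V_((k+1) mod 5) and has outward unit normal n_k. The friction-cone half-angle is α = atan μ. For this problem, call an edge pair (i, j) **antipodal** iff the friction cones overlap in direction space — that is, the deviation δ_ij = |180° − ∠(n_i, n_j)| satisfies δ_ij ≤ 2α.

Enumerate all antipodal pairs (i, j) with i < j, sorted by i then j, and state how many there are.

count = 4; pairs: (0,2), (0,3), (1,3), (1,4)

α = atan 0.75 = 36.87°;  2α = 73.74°
n_0 = (+0.6310, -0.7758)
n_1 = (+0.9481, +0.3181)
n_2 = (-0.5487, +0.8360)
n_3 = (-0.9608, -0.2772)
n_4 = (-0.7169, -0.6972)
  (0,1): δ = 110.58°  ·
  (0,2): δ = 5.85°  ✓
  (0,3): δ = 66.97°  ✓
  (0,4): δ = 95.08°  ·
  (1,2): δ = 75.27°  ·
  (1,3): δ = 2.45°  ✓
  (1,4): δ = 25.66°  ✓
  (2,3): δ = 107.18°  ·
  (2,4): δ = 79.07°  ·
  (3,4): δ = 151.89°  ·
antipodal pairs: 4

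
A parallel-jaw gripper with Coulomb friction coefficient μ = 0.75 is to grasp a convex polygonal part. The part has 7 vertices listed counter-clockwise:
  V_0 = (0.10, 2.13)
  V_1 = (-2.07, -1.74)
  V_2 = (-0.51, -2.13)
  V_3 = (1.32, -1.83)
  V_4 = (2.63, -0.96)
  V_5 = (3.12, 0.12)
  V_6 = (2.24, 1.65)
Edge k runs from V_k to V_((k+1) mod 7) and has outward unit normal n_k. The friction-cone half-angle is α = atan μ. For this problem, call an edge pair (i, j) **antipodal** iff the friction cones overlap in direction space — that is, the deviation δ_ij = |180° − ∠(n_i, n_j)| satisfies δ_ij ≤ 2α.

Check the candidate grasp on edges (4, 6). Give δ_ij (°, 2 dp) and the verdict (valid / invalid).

δ = 78.24°, invalid

α = atan 0.75 = 36.87°;  2α = 73.74°
edge 4: e_4 = (+0.49, +1.08);  n_4 = (+0.9107, -0.4132)
edge 6: e_6 = (-2.14, +0.48);  n_6 = (+0.2189, +0.9758)
∠(n_4, n_6) = 101.76°
δ = |180° − 101.76°| = 78.24°
78.24° > 2α = 73.74°  →  invalid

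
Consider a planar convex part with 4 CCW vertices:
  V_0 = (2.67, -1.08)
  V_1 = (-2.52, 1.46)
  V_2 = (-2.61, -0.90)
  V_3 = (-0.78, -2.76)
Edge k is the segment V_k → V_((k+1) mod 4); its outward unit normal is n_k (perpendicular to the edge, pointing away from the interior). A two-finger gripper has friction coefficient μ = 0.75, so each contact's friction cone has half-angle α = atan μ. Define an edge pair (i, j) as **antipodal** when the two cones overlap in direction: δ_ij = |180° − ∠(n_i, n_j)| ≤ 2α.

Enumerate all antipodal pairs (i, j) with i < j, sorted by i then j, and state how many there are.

α = atan 0.75 = 36.87°;  2α = 73.74°
n_0 = (+0.4396, +0.8982)
n_1 = (-0.9993, +0.0381)
n_2 = (-0.7128, -0.7013)
n_3 = (+0.4378, -0.8991)
  (0,1): δ = 66.11°  ✓
  (0,2): δ = 19.39°  ✓
  (0,3): δ = 52.04°  ✓
  (1,2): δ = 133.28°  ·
  (1,3): δ = 61.85°  ✓
  (2,3): δ = 108.57°  ·
antipodal pairs: 4

count = 4; pairs: (0,1), (0,2), (0,3), (1,3)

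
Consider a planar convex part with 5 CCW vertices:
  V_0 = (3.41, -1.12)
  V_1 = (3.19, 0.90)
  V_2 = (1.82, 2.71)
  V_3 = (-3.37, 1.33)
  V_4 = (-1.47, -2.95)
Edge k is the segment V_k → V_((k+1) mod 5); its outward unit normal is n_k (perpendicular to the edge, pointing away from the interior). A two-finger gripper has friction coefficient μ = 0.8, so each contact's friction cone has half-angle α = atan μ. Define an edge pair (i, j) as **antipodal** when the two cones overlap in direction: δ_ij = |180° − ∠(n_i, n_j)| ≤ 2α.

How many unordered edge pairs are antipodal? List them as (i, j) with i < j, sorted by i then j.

count = 4; pairs: (0,3), (1,3), (1,4), (2,4)

α = atan 0.8 = 38.66°;  2α = 77.32°
n_0 = (+0.9941, +0.1083)
n_1 = (+0.7973, +0.6035)
n_2 = (-0.2570, +0.9664)
n_3 = (-0.9140, -0.4057)
n_4 = (+0.3511, -0.9363)
  (0,1): δ = 149.09°  ·
  (0,2): δ = 81.33°  ·
  (0,3): δ = 17.72°  ✓
  (0,4): δ = 104.34°  ·
  (1,2): δ = 112.23°  ·
  (1,3): δ = 13.18°  ✓
  (1,4): δ = 73.43°  ✓
  (2,3): δ = 80.95°  ·
  (2,4): δ = 5.67°  ✓
  (3,4): δ = 93.38°  ·
antipodal pairs: 4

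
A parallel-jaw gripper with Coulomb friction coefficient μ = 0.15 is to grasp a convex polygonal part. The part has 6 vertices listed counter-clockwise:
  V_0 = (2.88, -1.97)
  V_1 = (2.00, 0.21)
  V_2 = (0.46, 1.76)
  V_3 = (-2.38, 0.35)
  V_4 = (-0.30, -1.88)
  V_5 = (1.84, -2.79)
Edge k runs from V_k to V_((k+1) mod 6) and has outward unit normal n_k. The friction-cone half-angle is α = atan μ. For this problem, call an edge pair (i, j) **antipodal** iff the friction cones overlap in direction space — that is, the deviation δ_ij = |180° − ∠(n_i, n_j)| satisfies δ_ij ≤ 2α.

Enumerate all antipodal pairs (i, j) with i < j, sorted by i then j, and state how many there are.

α = atan 0.15 = 8.53°;  2α = 17.06°
n_0 = (+0.9273, +0.3743)
n_1 = (+0.7094, +0.7048)
n_2 = (-0.4447, +0.8957)
n_3 = (-0.7313, -0.6821)
n_4 = (-0.3913, -0.9203)
n_5 = (+0.6192, -0.7853)
  (0,1): δ = 157.17°  ·
  (0,2): δ = 85.58°  ·
  (0,3): δ = 21.02°  ·
  (0,4): δ = 44.98°  ·
  (0,5): δ = 106.27°  ·
  (1,2): δ = 108.41°  ·
  (1,3): δ = 1.81°  ✓
  (1,4): δ = 22.15°  ·
  (1,5): δ = 83.44°  ·
  (2,3): δ = 73.40°  ·
  (2,4): δ = 49.44°  ·
  (2,5): δ = 11.85°  ✓
  (3,4): δ = 156.04°  ·
  (3,5): δ = 94.75°  ·
  (4,5): δ = 118.71°  ·
antipodal pairs: 2

count = 2; pairs: (1,3), (2,5)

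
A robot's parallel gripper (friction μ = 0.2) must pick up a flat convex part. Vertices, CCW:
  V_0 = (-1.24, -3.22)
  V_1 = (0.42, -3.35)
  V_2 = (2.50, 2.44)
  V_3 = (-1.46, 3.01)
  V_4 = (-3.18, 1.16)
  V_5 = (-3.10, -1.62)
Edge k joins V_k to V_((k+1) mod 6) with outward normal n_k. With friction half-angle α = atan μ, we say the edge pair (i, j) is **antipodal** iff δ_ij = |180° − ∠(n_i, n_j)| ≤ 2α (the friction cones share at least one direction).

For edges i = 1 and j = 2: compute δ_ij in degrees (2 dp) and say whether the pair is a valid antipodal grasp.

α = atan 0.2 = 11.31°;  2α = 22.62°
edge 1: e_1 = (+2.08, +5.79);  n_1 = (+0.9411, -0.3381)
edge 2: e_2 = (-3.96, +0.57);  n_2 = (+0.1425, +0.9898)
∠(n_1, n_2) = 101.57°
δ = |180° − 101.57°| = 78.43°
78.43° > 2α = 22.62°  →  invalid

δ = 78.43°, invalid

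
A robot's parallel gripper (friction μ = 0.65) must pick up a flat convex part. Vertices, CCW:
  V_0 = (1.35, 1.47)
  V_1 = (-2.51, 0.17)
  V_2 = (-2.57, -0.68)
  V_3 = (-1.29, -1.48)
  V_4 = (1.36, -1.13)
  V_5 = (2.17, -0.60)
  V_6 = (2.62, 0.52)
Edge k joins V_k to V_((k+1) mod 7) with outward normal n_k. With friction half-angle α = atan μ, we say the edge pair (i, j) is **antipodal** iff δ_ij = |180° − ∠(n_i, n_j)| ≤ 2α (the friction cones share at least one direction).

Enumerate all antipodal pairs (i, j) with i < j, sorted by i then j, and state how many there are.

α = atan 0.65 = 33.02°;  2α = 66.05°
n_0 = (-0.3192, +0.9477)
n_1 = (-0.9975, +0.0704)
n_2 = (-0.5300, -0.8480)
n_3 = (+0.1309, -0.9914)
n_4 = (+0.5475, -0.8368)
n_5 = (+0.9279, -0.3728)
n_6 = (+0.5990, +0.8008)
  (0,1): δ = 112.65°  ·
  (0,2): δ = 50.62°  ✓
  (0,3): δ = 11.09°  ✓
  (0,4): δ = 14.58°  ✓
  (0,5): δ = 49.50°  ✓
  (0,6): δ = 124.59°  ·
  (1,2): δ = 117.97°  ·
  (1,3): δ = 78.44°  ·
  (1,4): δ = 52.76°  ✓
  (1,5): δ = 17.85°  ✓
  (1,6): δ = 57.24°  ✓
  (2,3): δ = 140.47°  ·
  (2,4): δ = 114.80°  ·
  (2,5): δ = 79.88°  ·
  (2,6): δ = 4.79°  ✓
  (3,4): δ = 154.33°  ·
  (3,5): δ = 119.41°  ·
  (3,6): δ = 44.32°  ✓
  (4,5): δ = 145.09°  ·
  (4,6): δ = 70.00°  ·
  (5,6): δ = 104.91°  ·
antipodal pairs: 9

count = 9; pairs: (0,2), (0,3), (0,4), (0,5), (1,4), (1,5), (1,6), (2,6), (3,6)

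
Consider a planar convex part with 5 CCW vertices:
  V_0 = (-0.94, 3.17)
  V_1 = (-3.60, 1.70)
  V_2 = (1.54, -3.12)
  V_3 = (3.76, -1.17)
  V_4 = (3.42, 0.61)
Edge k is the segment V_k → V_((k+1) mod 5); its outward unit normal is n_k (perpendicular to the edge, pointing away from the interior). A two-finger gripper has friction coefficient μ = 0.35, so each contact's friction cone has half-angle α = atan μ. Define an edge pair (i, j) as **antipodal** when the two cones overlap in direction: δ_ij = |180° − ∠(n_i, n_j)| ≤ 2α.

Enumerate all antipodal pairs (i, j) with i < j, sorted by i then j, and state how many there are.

count = 3; pairs: (0,2), (1,3), (1,4)

α = atan 0.35 = 19.29°;  2α = 38.58°
n_0 = (-0.4837, +0.8752)
n_1 = (-0.6840, -0.7294)
n_2 = (+0.6599, -0.7513)
n_3 = (+0.9822, +0.1876)
n_4 = (+0.5063, +0.8623)
  (0,1): δ = 72.09°  ·
  (0,2): δ = 12.37°  ✓
  (0,3): δ = 71.89°  ·
  (0,4): δ = 120.65°  ·
  (1,2): δ = 95.54°  ·
  (1,3): δ = 36.03°  ✓
  (1,4): δ = 12.74°  ✓
  (2,3): δ = 120.48°  ·
  (2,4): δ = 71.71°  ·
  (3,4): δ = 131.23°  ·
antipodal pairs: 3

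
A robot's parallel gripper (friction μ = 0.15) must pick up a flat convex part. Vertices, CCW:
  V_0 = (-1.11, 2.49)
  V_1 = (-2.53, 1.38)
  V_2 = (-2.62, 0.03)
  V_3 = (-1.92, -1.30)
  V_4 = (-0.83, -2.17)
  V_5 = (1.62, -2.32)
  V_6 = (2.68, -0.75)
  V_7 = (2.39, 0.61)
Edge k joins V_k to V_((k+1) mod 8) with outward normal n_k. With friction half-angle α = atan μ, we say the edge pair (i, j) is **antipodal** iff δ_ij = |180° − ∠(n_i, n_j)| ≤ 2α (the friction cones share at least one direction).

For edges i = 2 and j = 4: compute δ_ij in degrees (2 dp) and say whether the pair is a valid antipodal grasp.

α = atan 0.15 = 8.53°;  2α = 17.06°
edge 2: e_2 = (+0.70, -1.33);  n_2 = (-0.8849, -0.4657)
edge 4: e_4 = (+2.45, -0.15);  n_4 = (-0.0611, -0.9981)
∠(n_2, n_4) = 58.74°
δ = |180° − 58.74°| = 121.26°
121.26° > 2α = 17.06°  →  invalid

δ = 121.26°, invalid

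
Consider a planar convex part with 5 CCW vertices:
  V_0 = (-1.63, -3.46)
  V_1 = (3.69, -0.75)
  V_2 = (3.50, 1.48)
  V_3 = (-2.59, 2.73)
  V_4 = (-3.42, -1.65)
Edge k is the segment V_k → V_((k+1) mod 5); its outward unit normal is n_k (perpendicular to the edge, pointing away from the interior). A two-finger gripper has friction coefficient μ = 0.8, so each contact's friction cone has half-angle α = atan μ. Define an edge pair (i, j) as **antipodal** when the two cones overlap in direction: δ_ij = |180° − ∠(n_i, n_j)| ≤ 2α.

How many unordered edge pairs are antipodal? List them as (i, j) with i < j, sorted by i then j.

α = atan 0.8 = 38.66°;  2α = 77.32°
n_0 = (+0.4539, -0.8911)
n_1 = (+0.9964, +0.0849)
n_2 = (+0.2011, +0.9796)
n_3 = (-0.9825, +0.1862)
n_4 = (-0.7110, -0.7032)
  (0,1): δ = 112.12°  ·
  (0,2): δ = 38.59°  ✓
  (0,3): δ = 52.28°  ✓
  (0,4): δ = 107.69°  ·
  (1,2): δ = 106.47°  ·
  (1,3): δ = 15.60°  ✓
  (1,4): δ = 39.81°  ✓
  (2,3): δ = 89.13°  ·
  (2,4): δ = 33.72°  ✓
  (3,4): δ = 124.59°  ·
antipodal pairs: 5

count = 5; pairs: (0,2), (0,3), (1,3), (1,4), (2,4)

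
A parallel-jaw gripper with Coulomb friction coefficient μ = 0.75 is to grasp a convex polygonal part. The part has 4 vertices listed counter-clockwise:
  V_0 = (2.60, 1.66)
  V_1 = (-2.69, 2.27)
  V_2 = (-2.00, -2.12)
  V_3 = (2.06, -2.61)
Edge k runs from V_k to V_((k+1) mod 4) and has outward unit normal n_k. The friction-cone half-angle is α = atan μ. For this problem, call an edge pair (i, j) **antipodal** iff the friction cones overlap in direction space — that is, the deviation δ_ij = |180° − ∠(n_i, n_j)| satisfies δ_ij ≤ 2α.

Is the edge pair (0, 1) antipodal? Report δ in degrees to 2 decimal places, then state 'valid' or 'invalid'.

δ = 74.49°, invalid

α = atan 0.75 = 36.87°;  2α = 73.74°
edge 0: e_0 = (-5.29, +0.61);  n_0 = (+0.1146, +0.9934)
edge 1: e_1 = (+0.69, -4.39);  n_1 = (-0.9879, -0.1553)
∠(n_0, n_1) = 105.51°
δ = |180° − 105.51°| = 74.49°
74.49° > 2α = 73.74°  →  invalid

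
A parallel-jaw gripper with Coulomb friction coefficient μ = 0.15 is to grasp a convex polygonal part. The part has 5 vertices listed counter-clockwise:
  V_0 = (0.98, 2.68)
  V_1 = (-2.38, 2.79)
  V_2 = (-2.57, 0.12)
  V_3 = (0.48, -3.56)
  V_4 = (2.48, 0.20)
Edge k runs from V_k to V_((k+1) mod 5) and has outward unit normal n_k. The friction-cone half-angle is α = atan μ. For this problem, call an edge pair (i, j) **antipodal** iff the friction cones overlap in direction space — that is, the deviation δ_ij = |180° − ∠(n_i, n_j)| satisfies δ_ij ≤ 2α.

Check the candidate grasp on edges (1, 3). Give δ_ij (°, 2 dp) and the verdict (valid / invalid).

δ = 23.94°, invalid

α = atan 0.15 = 8.53°;  2α = 17.06°
edge 1: e_1 = (-0.19, -2.67);  n_1 = (-0.9975, +0.0710)
edge 3: e_3 = (+2.00, +3.76);  n_3 = (+0.8829, -0.4696)
∠(n_1, n_3) = 156.06°
δ = |180° − 156.06°| = 23.94°
23.94° > 2α = 17.06°  →  invalid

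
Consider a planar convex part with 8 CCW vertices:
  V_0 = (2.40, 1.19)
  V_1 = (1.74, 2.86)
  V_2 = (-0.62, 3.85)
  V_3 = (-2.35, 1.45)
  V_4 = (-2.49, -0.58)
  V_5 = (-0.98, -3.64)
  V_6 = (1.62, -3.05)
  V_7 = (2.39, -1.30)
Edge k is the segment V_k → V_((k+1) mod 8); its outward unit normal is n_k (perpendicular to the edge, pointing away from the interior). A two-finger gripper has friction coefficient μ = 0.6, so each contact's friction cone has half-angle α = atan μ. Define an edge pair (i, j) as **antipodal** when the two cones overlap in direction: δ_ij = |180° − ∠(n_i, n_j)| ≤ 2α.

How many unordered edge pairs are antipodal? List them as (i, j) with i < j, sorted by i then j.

count = 12; pairs: (0,2), (0,3), (0,4), (1,4), (1,5), (2,5), (2,6), (2,7), (3,6), (3,7), (4,6), (4,7)

α = atan 0.6 = 30.96°;  2α = 61.93°
n_0 = (+0.9300, +0.3675)
n_1 = (+0.3868, +0.9221)
n_2 = (-0.8112, +0.5847)
n_3 = (-0.9976, +0.0688)
n_4 = (-0.8968, -0.4425)
n_5 = (+0.2213, -0.9752)
n_6 = (+0.9153, -0.4027)
n_7 = (+1.0000, -0.0040)
  (0,1): δ = 134.32°  ·
  (0,2): δ = 57.35°  ✓
  (0,3): δ = 25.51°  ✓
  (0,4): δ = 4.70°  ✓
  (0,5): δ = 81.22°  ·
  (0,6): δ = 134.69°  ·
  (0,7): δ = 158.21°  ·
  (1,2): δ = 103.03°  ·
  (1,3): δ = 71.19°  ·
  (1,4): δ = 40.98°  ✓
  (1,5): δ = 35.54°  ✓
  (1,6): δ = 89.01°  ·
  (1,7): δ = 112.53°  ·
  (2,3): δ = 148.16°  ·
  (2,4): δ = 117.95°  ·
  (2,5): δ = 41.43°  ✓
  (2,6): δ = 12.04°  ✓
  (2,7): δ = 35.56°  ✓
  (3,4): δ = 149.79°  ·
  (3,5): δ = 73.27°  ·
  (3,6): δ = 19.80°  ✓
  (3,7): δ = 3.72°  ✓
  (4,5): δ = 103.48°  ·
  (4,6): δ = 50.01°  ✓
  (4,7): δ = 26.49°  ✓
  (5,6): δ = 126.53°  ·
  (5,7): δ = 103.02°  ·
  (6,7): δ = 156.48°  ·
antipodal pairs: 12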